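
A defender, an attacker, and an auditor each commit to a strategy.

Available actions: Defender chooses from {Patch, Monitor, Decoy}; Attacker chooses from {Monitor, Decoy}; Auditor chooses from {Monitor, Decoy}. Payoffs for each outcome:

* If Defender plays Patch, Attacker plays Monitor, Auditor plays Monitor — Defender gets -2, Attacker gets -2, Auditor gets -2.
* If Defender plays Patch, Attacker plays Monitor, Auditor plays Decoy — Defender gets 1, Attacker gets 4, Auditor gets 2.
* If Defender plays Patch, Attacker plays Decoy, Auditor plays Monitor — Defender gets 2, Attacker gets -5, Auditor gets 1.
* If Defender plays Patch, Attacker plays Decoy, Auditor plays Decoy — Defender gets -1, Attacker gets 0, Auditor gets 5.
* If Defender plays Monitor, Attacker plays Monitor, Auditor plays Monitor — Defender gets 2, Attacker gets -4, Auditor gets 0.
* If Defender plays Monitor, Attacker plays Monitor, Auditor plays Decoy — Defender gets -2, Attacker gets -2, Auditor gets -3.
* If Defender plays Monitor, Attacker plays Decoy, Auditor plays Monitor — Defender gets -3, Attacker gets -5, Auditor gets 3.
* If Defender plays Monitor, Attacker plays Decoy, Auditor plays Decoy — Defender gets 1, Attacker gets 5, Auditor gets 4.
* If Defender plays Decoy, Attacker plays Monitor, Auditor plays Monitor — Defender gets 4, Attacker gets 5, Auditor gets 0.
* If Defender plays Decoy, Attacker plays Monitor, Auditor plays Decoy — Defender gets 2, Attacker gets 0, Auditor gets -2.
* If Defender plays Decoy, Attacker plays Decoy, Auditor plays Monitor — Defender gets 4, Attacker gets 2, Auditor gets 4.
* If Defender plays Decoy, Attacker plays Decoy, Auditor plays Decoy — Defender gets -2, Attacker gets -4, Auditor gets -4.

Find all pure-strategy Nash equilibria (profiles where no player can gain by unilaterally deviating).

Pure-strategy Nash equilibria: (Monitor, Decoy, Decoy); (Decoy, Monitor, Monitor)

(Patch, Monitor, Monitor): Defender can switch to Monitor (-2 → 2). Not NE.
(Patch, Monitor, Decoy): Defender can switch to Decoy (1 → 2). Not NE.
(Patch, Decoy, Monitor): Defender can switch to Decoy (2 → 4). Not NE.
(Patch, Decoy, Decoy): Defender can switch to Monitor (-1 → 1). Not NE.
(Monitor, Monitor, Monitor): Defender can switch to Decoy (2 → 4). Not NE.
(Monitor, Monitor, Decoy): Defender can switch to Patch (-2 → 1). Not NE.
(Monitor, Decoy, Monitor): Defender can switch to Patch (-3 → 2). Not NE.
(Monitor, Decoy, Decoy): Defender gets 1, best alternative -1; Attacker gets 5, best alternative -2; Auditor gets 4, best alternative 3. No profitable deviation — NE.
(Decoy, Monitor, Monitor): Defender gets 4, best alternative 2; Attacker gets 5, best alternative 2; Auditor gets 0, best alternative -2. No profitable deviation — NE.
(Decoy, Monitor, Decoy): Auditor can switch to Monitor (-2 → 0). Not NE.
(Decoy, Decoy, Monitor): Attacker can switch to Monitor (2 → 5). Not NE.
(Decoy, Decoy, Decoy): Defender can switch to Patch (-2 → -1). Not NE.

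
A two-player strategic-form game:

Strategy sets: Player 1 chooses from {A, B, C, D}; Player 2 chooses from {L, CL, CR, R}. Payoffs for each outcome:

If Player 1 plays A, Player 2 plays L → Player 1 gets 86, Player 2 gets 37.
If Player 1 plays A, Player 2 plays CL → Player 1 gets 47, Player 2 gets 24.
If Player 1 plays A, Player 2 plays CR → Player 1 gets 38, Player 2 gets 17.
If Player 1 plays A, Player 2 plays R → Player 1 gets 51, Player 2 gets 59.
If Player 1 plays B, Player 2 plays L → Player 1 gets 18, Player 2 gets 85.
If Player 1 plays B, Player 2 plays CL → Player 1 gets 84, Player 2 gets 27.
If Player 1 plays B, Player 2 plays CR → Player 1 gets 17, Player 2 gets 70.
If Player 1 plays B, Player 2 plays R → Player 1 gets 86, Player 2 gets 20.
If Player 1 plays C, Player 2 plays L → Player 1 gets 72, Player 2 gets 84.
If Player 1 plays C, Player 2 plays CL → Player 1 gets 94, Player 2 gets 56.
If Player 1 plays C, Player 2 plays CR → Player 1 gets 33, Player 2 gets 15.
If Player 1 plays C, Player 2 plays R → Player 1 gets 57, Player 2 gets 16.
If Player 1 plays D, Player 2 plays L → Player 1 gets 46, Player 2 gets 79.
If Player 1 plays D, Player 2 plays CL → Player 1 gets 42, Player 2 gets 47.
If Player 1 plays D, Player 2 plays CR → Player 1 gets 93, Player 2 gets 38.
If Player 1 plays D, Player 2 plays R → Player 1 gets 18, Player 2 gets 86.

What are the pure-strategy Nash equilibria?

This game has no pure Nash equilibrium.

(A, L): Player 2 can switch to R (37 → 59). Not NE.
(A, CL): Player 1 can switch to B (47 → 84). Not NE.
(A, CR): Player 1 can switch to D (38 → 93). Not NE.
(A, R): Player 1 can switch to B (51 → 86). Not NE.
(B, L): Player 1 can switch to A (18 → 86). Not NE.
(B, CL): Player 1 can switch to C (84 → 94). Not NE.
(B, CR): Player 1 can switch to A (17 → 38). Not NE.
(B, R): Player 2 can switch to L (20 → 85). Not NE.
(C, L): Player 1 can switch to A (72 → 86). Not NE.
(C, CL): Player 2 can switch to L (56 → 84). Not NE.
(C, CR): Player 1 can switch to A (33 → 38). Not NE.
(C, R): Player 1 can switch to B (57 → 86). Not NE.
(The remaining 4 profiles each have a profitable deviation by the same check.)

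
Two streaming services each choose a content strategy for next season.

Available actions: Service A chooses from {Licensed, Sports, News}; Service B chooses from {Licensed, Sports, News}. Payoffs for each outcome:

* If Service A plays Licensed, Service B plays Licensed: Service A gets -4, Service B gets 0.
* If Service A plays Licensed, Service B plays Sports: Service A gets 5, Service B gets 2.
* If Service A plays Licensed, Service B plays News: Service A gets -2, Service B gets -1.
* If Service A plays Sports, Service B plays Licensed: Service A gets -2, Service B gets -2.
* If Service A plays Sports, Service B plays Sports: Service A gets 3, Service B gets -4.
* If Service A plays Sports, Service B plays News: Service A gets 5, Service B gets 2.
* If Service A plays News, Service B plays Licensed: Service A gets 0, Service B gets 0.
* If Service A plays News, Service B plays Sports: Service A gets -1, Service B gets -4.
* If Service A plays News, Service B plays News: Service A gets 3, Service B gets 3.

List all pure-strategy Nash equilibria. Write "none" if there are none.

The pure Nash equilibria are (Licensed, Sports) and (Sports, News).

Check each profile: it is a Nash equilibrium iff no player can strictly gain by switching unilaterally.
(Licensed, Licensed): Service A can switch to Sports (-4 → -2). Not NE.
(Licensed, Sports): Service A gets 5, best alternative 3; Service B gets 2, best alternative 0. No profitable deviation — NE.
(Licensed, News): Service A can switch to Sports (-2 → 5). Not NE.
(Sports, Licensed): Service A can switch to News (-2 → 0). Not NE.
(Sports, Sports): Service A can switch to Licensed (3 → 5). Not NE.
(Sports, News): Service A gets 5, best alternative 3; Service B gets 2, best alternative -2. No profitable deviation — NE.
(News, Licensed): Service B can switch to News (0 → 3). Not NE.
(News, Sports): Service A can switch to Licensed (-1 → 5). Not NE.
(News, News): Service A can switch to Sports (3 → 5). Not NE.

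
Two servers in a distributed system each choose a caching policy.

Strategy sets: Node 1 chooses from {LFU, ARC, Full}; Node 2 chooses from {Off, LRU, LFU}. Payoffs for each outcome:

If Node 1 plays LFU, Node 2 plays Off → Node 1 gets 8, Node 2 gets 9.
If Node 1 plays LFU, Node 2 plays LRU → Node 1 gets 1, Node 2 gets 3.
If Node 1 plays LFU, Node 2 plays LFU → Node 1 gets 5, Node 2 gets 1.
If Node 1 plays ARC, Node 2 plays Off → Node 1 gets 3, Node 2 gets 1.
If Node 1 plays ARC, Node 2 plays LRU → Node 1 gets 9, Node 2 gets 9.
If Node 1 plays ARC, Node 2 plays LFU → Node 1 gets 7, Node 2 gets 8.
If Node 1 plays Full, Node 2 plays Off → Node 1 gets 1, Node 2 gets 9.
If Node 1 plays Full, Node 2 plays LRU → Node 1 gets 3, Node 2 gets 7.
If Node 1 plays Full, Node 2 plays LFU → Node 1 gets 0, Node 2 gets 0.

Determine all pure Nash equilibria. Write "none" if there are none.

(LFU, Off): Node 1 gets 8, best alternative 3; Node 2 gets 9, best alternative 3. No profitable deviation — NE.
(LFU, LRU): Node 1 can switch to ARC (1 → 9). Not NE.
(LFU, LFU): Node 1 can switch to ARC (5 → 7). Not NE.
(ARC, Off): Node 1 can switch to LFU (3 → 8). Not NE.
(ARC, LRU): Node 1 gets 9, best alternative 3; Node 2 gets 9, best alternative 8. No profitable deviation — NE.
(ARC, LFU): Node 2 can switch to LRU (8 → 9). Not NE.
(Full, Off): Node 1 can switch to LFU (1 → 8). Not NE.
(Full, LRU): Node 1 can switch to ARC (3 → 9). Not NE.
(The remaining 1 profile has a profitable deviation by the same check.)

Pure-strategy Nash equilibria: (LFU, Off) and (ARC, LRU)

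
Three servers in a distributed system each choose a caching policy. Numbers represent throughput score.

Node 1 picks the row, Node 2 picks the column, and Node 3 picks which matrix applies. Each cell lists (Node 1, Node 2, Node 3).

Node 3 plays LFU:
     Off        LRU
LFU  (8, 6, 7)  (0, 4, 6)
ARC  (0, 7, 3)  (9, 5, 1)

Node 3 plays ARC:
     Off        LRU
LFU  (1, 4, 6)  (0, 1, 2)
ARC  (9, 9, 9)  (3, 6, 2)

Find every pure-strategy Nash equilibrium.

For each player, find the best response to each opponent profile; mutual best responses are the pure NE.
Node 1 against (Off, LFU): payoffs 8, 0 → best response LFU.
Node 1 against (Off, ARC): payoffs 1, 9 → best response ARC.
Node 1 against (LRU, LFU): payoffs 0, 9 → best response ARC.
Node 1 against (LRU, ARC): payoffs 0, 3 → best response ARC.
Node 2 against (LFU, LFU): payoffs 6, 4 → best response Off.
Node 2 against (LFU, ARC): payoffs 4, 1 → best response Off.
Node 2 against (ARC, LFU): payoffs 7, 5 → best response Off.
Node 2 against (ARC, ARC): payoffs 9, 6 → best response Off.
Node 3 against (LFU, Off): payoffs 7, 6 → best response LFU.
Node 3 against (LFU, LRU): payoffs 6, 2 → best response LFU.
Node 3 against (ARC, Off): payoffs 3, 9 → best response ARC.
Node 3 against (ARC, LRU): payoffs 1, 2 → best response ARC.
Mutual best responses: (LFU, Off, LFU); (ARC, Off, ARC).

The pure Nash equilibria are (LFU, Off, LFU); (ARC, Off, ARC).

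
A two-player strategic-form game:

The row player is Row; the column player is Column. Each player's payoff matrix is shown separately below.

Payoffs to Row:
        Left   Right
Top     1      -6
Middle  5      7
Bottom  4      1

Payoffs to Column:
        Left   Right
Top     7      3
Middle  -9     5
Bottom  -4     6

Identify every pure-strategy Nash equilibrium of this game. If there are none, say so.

Row against Left: payoffs 1, 5, 4 → best response Middle.
Row against Right: payoffs -6, 7, 1 → best response Middle.
Column against Top: payoffs 7, 3 → best response Left.
Column against Middle: payoffs -9, 5 → best response Right.
Column against Bottom: payoffs -4, 6 → best response Right.
Mutual best responses: (Middle, Right).

(Middle, Right)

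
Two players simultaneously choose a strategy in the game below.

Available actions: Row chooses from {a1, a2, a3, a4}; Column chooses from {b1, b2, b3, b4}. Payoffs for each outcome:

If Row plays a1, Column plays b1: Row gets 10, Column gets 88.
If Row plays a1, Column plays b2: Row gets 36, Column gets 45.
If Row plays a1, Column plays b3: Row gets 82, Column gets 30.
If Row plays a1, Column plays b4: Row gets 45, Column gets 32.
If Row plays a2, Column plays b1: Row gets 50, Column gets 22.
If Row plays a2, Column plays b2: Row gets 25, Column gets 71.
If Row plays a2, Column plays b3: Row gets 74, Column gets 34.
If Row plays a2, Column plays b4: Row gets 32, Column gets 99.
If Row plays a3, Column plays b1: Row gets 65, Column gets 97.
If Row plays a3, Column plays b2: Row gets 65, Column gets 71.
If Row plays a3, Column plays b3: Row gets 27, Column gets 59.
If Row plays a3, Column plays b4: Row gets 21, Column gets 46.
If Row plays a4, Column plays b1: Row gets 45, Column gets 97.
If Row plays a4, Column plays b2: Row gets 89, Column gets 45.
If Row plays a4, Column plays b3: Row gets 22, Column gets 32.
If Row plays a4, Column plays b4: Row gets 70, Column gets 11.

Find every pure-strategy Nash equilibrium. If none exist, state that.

(a3, b1)

Row against b1: payoffs 10, 50, 65, 45 → best response a3.
Row against b2: payoffs 36, 25, 65, 89 → best response a4.
Row against b3: payoffs 82, 74, 27, 22 → best response a1.
Row against b4: payoffs 45, 32, 21, 70 → best response a4.
Column against a1: payoffs 88, 45, 30, 32 → best response b1.
Column against a2: payoffs 22, 71, 34, 99 → best response b4.
Column against a3: payoffs 97, 71, 59, 46 → best response b1.
Column against a4: payoffs 97, 45, 32, 11 → best response b1.
Mutual best responses: (a3, b1).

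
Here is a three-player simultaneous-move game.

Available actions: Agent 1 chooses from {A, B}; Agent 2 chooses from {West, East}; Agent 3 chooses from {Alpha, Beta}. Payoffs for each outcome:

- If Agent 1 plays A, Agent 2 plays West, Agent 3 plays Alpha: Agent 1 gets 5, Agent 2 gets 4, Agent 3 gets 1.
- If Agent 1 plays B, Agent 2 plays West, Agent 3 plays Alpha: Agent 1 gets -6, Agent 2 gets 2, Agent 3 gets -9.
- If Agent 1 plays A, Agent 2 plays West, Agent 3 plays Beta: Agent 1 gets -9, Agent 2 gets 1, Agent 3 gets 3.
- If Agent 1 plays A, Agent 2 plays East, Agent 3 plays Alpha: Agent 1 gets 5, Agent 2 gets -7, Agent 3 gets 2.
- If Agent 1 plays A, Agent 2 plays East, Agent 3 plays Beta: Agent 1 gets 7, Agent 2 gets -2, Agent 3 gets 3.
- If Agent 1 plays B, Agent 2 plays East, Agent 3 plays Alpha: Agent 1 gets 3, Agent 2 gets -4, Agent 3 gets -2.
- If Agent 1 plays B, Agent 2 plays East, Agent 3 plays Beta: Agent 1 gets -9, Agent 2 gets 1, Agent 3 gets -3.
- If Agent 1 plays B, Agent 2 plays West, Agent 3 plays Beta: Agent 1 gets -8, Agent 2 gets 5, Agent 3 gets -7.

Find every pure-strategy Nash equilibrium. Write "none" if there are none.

(B, West, Beta)

Agent 1 against (West, Alpha): payoffs 5, -6 → best response A.
Agent 1 against (West, Beta): payoffs -9, -8 → best response B.
Agent 1 against (East, Alpha): payoffs 5, 3 → best response A.
Agent 1 against (East, Beta): payoffs 7, -9 → best response A.
Agent 2 against (A, Alpha): payoffs 4, -7 → best response West.
Agent 2 against (A, Beta): payoffs 1, -2 → best response West.
Agent 2 against (B, Alpha): payoffs 2, -4 → best response West.
Agent 2 against (B, Beta): payoffs 5, 1 → best response West.
Agent 3 against (A, West): payoffs 1, 3 → best response Beta.
Agent 3 against (A, East): payoffs 2, 3 → best response Beta.
Agent 3 against (B, West): payoffs -9, -7 → best response Beta.
Agent 3 against (B, East): payoffs -2, -3 → best response Alpha.
Mutual best responses: (B, West, Beta).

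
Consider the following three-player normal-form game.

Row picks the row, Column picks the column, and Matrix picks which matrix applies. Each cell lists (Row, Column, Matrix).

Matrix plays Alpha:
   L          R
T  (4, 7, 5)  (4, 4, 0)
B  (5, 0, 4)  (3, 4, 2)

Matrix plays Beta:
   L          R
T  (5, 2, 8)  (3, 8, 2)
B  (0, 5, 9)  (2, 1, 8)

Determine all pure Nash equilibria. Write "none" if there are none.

Pure NE: (T, R, Beta)

Row against (L, Alpha): payoffs 4, 5 → best response B.
Row against (L, Beta): payoffs 5, 0 → best response T.
Row against (R, Alpha): payoffs 4, 3 → best response T.
Row against (R, Beta): payoffs 3, 2 → best response T.
Column against (T, Alpha): payoffs 7, 4 → best response L.
Column against (T, Beta): payoffs 2, 8 → best response R.
Column against (B, Alpha): payoffs 0, 4 → best response R.
Column against (B, Beta): payoffs 5, 1 → best response L.
Matrix against (T, L): payoffs 5, 8 → best response Beta.
Matrix against (T, R): payoffs 0, 2 → best response Beta.
Matrix against (B, L): payoffs 4, 9 → best response Beta.
Matrix against (B, R): payoffs 2, 8 → best response Beta.
Mutual best responses: (T, R, Beta).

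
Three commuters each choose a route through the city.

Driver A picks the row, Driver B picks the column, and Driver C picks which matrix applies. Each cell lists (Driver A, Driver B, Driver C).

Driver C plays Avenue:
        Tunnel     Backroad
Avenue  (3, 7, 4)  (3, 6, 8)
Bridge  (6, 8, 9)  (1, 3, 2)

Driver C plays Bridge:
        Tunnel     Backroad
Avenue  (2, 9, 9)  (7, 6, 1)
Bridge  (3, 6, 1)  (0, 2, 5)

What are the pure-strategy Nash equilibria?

The unique pure-strategy Nash equilibrium is (Bridge, Tunnel, Avenue).

Driver A against (Tunnel, Avenue): payoffs 3, 6 → best response Bridge.
Driver A against (Tunnel, Bridge): payoffs 2, 3 → best response Bridge.
Driver A against (Backroad, Avenue): payoffs 3, 1 → best response Avenue.
Driver A against (Backroad, Bridge): payoffs 7, 0 → best response Avenue.
Driver B against (Avenue, Avenue): payoffs 7, 6 → best response Tunnel.
Driver B against (Avenue, Bridge): payoffs 9, 6 → best response Tunnel.
Driver B against (Bridge, Avenue): payoffs 8, 3 → best response Tunnel.
Driver B against (Bridge, Bridge): payoffs 6, 2 → best response Tunnel.
Driver C against (Avenue, Tunnel): payoffs 4, 9 → best response Bridge.
Driver C against (Avenue, Backroad): payoffs 8, 1 → best response Avenue.
Driver C against (Bridge, Tunnel): payoffs 9, 1 → best response Avenue.
Driver C against (Bridge, Backroad): payoffs 2, 5 → best response Bridge.
Mutual best responses: (Bridge, Tunnel, Avenue).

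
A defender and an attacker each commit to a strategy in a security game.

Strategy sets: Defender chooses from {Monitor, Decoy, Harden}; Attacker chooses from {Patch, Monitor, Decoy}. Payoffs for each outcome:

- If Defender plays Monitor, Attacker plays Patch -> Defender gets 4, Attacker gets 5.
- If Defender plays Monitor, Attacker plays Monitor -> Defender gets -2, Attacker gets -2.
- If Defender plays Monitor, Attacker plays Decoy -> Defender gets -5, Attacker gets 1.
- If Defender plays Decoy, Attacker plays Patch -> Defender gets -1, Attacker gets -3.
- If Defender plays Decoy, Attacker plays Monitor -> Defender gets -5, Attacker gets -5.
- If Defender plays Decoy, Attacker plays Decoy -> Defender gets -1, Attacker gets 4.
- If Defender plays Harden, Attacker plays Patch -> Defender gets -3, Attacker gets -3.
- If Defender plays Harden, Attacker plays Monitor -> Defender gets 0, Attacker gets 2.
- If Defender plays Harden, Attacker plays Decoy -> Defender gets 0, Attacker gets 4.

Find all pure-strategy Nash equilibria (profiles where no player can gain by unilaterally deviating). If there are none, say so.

Defender against Patch: payoffs 4, -1, -3 → best response Monitor.
Defender against Monitor: payoffs -2, -5, 0 → best response Harden.
Defender against Decoy: payoffs -5, -1, 0 → best response Harden.
Attacker against Monitor: payoffs 5, -2, 1 → best response Patch.
Attacker against Decoy: payoffs -3, -5, 4 → best response Decoy.
Attacker against Harden: payoffs -3, 2, 4 → best response Decoy.
Mutual best responses: (Monitor, Patch); (Harden, Decoy).

Pure-strategy Nash equilibria: (Monitor, Patch); (Harden, Decoy)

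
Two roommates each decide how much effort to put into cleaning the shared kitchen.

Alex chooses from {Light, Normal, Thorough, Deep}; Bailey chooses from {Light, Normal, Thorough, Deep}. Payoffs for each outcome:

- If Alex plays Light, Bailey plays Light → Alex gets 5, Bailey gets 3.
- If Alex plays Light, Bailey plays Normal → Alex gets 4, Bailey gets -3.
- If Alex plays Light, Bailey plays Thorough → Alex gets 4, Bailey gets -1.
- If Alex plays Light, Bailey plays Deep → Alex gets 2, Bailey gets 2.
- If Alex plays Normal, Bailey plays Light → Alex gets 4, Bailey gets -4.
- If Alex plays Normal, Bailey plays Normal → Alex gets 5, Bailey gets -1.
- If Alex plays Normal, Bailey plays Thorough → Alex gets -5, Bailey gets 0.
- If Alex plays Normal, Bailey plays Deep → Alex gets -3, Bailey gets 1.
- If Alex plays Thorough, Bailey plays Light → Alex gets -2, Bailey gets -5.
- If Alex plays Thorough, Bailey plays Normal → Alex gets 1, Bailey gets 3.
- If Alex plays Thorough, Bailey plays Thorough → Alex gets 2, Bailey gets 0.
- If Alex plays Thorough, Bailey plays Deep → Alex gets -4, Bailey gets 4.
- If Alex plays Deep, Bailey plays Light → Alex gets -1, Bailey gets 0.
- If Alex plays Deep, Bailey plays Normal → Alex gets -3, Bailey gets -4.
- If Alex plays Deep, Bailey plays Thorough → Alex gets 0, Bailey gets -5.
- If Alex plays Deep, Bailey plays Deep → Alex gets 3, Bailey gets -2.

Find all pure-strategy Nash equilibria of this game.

(Light, Light)

Mark each player's best response to every combination of opponents' strategies; a profile where every player is best-responding is a pure Nash equilibrium.
Alex against Light: payoffs 5, 4, -2, -1 → best response Light.
Alex against Normal: payoffs 4, 5, 1, -3 → best response Normal.
Alex against Thorough: payoffs 4, -5, 2, 0 → best response Light.
Alex against Deep: payoffs 2, -3, -4, 3 → best response Deep.
Bailey against Light: payoffs 3, -3, -1, 2 → best response Light.
Bailey against Normal: payoffs -4, -1, 0, 1 → best response Deep.
Bailey against Thorough: payoffs -5, 3, 0, 4 → best response Deep.
Bailey against Deep: payoffs 0, -4, -5, -2 → best response Light.
Mutual best responses: (Light, Light).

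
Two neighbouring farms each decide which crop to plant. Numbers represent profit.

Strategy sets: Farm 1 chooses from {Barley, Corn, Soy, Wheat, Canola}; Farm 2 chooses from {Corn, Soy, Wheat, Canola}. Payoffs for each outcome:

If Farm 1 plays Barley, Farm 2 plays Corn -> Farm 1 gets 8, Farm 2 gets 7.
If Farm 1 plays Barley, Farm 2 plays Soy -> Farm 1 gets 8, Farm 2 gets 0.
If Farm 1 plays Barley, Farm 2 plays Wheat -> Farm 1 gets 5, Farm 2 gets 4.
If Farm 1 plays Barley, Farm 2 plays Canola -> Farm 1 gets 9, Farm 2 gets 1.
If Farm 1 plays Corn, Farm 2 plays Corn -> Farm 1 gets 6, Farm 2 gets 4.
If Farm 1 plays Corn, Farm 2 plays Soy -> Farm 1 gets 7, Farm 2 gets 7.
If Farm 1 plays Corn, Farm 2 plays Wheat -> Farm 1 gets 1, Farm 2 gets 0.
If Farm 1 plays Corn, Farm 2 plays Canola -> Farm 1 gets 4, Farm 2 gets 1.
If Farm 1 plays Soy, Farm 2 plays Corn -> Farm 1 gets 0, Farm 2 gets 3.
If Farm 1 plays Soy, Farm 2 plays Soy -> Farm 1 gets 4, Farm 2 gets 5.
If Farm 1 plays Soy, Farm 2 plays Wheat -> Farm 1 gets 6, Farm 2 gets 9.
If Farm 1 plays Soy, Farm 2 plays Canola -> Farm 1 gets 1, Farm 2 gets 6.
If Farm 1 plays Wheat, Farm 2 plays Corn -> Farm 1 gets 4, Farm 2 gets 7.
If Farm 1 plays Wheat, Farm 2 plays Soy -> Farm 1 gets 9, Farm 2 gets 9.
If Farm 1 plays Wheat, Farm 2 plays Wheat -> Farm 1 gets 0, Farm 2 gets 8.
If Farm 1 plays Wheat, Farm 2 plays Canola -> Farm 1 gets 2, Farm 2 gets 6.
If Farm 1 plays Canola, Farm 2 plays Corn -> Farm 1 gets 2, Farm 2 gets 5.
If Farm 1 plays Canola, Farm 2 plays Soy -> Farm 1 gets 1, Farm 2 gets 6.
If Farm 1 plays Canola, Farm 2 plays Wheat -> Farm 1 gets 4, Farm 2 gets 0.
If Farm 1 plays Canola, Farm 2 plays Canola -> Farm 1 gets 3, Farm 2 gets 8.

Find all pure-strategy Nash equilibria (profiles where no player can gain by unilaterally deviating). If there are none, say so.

Pure-strategy Nash equilibria: (Barley, Corn); (Soy, Wheat); (Wheat, Soy)

Farm 1 against Corn: payoffs 8, 6, 0, 4, 2 → best response Barley.
Farm 1 against Soy: payoffs 8, 7, 4, 9, 1 → best response Wheat.
Farm 1 against Wheat: payoffs 5, 1, 6, 0, 4 → best response Soy.
Farm 1 against Canola: payoffs 9, 4, 1, 2, 3 → best response Barley.
Farm 2 against Barley: payoffs 7, 0, 4, 1 → best response Corn.
Farm 2 against Corn: payoffs 4, 7, 0, 1 → best response Soy.
Farm 2 against Soy: payoffs 3, 5, 9, 6 → best response Wheat.
Farm 2 against Wheat: payoffs 7, 9, 8, 6 → best response Soy.
Farm 2 against Canola: payoffs 5, 6, 0, 8 → best response Canola.
Mutual best responses: (Barley, Corn); (Soy, Wheat); (Wheat, Soy).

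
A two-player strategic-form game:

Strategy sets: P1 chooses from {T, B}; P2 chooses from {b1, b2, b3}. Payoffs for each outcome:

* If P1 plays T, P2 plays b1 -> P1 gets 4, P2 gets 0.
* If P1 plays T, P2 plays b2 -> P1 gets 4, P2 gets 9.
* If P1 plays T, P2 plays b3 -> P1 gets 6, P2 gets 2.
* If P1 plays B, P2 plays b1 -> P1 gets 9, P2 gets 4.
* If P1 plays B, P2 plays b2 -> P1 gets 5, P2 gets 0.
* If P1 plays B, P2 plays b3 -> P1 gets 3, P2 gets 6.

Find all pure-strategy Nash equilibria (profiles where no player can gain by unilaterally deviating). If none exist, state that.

(T, b1): P1 can switch to B (4 → 9). Not NE.
(T, b2): P1 can switch to B (4 → 5). Not NE.
(T, b3): P2 can switch to b2 (2 → 9). Not NE.
(B, b1): P2 can switch to b3 (4 → 6). Not NE.
(B, b2): P2 can switch to b1 (0 → 4). Not NE.
(B, b3): P1 can switch to T (3 → 6). Not NE.

There is no pure-strategy Nash equilibrium.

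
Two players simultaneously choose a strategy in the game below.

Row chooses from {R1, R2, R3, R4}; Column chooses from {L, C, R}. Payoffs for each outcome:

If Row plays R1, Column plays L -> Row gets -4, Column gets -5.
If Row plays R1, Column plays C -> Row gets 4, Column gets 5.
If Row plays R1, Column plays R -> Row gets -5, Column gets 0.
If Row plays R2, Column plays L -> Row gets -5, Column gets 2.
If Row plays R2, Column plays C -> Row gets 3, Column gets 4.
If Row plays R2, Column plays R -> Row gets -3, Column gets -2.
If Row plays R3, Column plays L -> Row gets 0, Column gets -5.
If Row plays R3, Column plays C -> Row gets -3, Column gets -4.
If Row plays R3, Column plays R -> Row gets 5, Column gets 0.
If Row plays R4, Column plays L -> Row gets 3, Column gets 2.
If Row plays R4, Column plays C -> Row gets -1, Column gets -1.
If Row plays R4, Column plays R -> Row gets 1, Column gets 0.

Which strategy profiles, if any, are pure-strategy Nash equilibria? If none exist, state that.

(R1, C) and (R3, R) and (R4, L)

Row against L: payoffs -4, -5, 0, 3 → best response R4.
Row against C: payoffs 4, 3, -3, -1 → best response R1.
Row against R: payoffs -5, -3, 5, 1 → best response R3.
Column against R1: payoffs -5, 5, 0 → best response C.
Column against R2: payoffs 2, 4, -2 → best response C.
Column against R3: payoffs -5, -4, 0 → best response R.
Column against R4: payoffs 2, -1, 0 → best response L.
Mutual best responses: (R1, C); (R3, R); (R4, L).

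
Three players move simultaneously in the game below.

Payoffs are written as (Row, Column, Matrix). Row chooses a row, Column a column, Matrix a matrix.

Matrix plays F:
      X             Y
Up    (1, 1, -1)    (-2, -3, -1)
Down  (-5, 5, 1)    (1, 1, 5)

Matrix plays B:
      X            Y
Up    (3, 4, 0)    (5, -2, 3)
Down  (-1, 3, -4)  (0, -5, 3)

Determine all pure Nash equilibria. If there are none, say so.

(Up, X, F): Matrix can switch to B (-1 → 0). Not NE.
(Up, X, B): Row gets 3, best alternative -1; Column gets 4, best alternative -2; Matrix gets 0, best alternative -1. No profitable deviation — NE.
(Up, Y, F): Row can switch to Down (-2 → 1). Not NE.
(Up, Y, B): Column can switch to X (-2 → 4). Not NE.
(Down, X, F): Row can switch to Up (-5 → 1). Not NE.
(Down, X, B): Row can switch to Up (-1 → 3). Not NE.
(Down, Y, F): Column can switch to X (1 → 5). Not NE.
(The remaining 1 profile has a profitable deviation by the same check.)

(Up, X, B)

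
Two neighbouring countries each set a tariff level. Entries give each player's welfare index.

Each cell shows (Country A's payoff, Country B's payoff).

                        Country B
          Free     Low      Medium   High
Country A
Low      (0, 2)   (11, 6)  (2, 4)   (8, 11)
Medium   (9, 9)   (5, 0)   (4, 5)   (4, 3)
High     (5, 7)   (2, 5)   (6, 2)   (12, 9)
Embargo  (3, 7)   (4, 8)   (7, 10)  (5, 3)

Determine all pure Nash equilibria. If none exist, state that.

The pure Nash equilibria are (Medium, Free) and (High, High) and (Embargo, Medium).

(Low, Free): Country A can switch to Medium (0 → 9). Not NE.
(Low, Low): Country B can switch to High (6 → 11). Not NE.
(Low, Medium): Country A can switch to Medium (2 → 4). Not NE.
(Low, High): Country A can switch to High (8 → 12). Not NE.
(Medium, Free): Country A gets 9, best alternative 5; Country B gets 9, best alternative 5. No profitable deviation — NE.
(Medium, Low): Country A can switch to Low (5 → 11). Not NE.
(Medium, Medium): Country A can switch to High (4 → 6). Not NE.
(High, High): Country A gets 12, best alternative 8; Country B gets 9, best alternative 7. No profitable deviation — NE.
(Embargo, Medium): Country A gets 7, best alternative 6; Country B gets 10, best alternative 8. No profitable deviation — NE.
(The remaining 7 profiles each have a profitable deviation by the same check.)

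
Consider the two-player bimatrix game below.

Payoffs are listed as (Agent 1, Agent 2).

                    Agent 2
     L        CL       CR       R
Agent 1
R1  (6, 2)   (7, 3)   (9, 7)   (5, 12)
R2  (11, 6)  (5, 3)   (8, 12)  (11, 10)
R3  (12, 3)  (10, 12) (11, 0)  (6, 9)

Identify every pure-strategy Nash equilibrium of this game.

For each strategy profile, look for a profitable unilateral deviation.
(R1, L): Agent 1 can switch to R2 (6 → 11). Not NE.
(R1, CL): Agent 1 can switch to R3 (7 → 10). Not NE.
(R1, CR): Agent 1 can switch to R3 (9 → 11). Not NE.
(R1, R): Agent 1 can switch to R2 (5 → 11). Not NE.
(R2, L): Agent 1 can switch to R3 (11 → 12). Not NE.
(R2, CL): Agent 1 can switch to R1 (5 → 7). Not NE.
(R2, CR): Agent 1 can switch to R1 (8 → 9). Not NE.
(R2, R): Agent 2 can switch to CR (10 → 12). Not NE.
(R3, L): Agent 2 can switch to CL (3 → 12). Not NE.
(R3, CL): Agent 1 gets 10, best alternative 7; Agent 2 gets 12, best alternative 9. No profitable deviation — NE.
(R3, CR): Agent 2 can switch to L (0 → 3). Not NE.
(The remaining 1 profile has a profitable deviation by the same check.)

(R3, CL)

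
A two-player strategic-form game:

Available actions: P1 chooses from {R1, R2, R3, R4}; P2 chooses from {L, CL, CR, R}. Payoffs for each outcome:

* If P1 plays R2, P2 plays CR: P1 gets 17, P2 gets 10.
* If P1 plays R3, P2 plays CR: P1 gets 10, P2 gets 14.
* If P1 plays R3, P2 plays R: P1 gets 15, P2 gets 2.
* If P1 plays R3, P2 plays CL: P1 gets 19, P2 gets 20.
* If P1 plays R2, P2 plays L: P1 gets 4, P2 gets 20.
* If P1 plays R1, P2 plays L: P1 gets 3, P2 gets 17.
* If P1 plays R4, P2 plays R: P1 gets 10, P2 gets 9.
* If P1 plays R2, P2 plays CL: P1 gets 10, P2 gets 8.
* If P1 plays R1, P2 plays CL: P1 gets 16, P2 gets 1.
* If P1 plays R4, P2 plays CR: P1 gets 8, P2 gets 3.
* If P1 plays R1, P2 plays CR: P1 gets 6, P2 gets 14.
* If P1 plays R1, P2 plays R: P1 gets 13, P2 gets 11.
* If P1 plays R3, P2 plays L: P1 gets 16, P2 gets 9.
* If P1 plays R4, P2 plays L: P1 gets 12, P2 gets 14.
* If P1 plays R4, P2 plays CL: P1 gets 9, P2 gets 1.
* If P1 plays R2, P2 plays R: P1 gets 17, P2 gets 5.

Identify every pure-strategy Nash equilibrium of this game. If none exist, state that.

Mark each player's best response to every combination of opponents' strategies; a profile where every player is best-responding is a pure Nash equilibrium.
P1 against L: payoffs 3, 4, 16, 12 → best response R3.
P1 against CL: payoffs 16, 10, 19, 9 → best response R3.
P1 against CR: payoffs 6, 17, 10, 8 → best response R2.
P1 against R: payoffs 13, 17, 15, 10 → best response R2.
P2 against R1: payoffs 17, 1, 14, 11 → best response L.
P2 against R2: payoffs 20, 8, 10, 5 → best response L.
P2 against R3: payoffs 9, 20, 14, 2 → best response CL.
P2 against R4: payoffs 14, 1, 3, 9 → best response L.
Mutual best responses: (R3, CL).

(R3, CL)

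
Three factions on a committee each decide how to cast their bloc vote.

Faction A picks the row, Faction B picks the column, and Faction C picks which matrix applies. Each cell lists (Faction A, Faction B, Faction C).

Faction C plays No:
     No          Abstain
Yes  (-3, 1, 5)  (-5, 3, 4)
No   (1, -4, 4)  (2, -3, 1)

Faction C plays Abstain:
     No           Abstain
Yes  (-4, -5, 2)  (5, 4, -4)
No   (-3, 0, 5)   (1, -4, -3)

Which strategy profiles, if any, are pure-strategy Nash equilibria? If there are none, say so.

Pure-strategy Nash equilibria: (No, No, Abstain) and (No, Abstain, No)

Faction A against (No, No): payoffs -3, 1 → best response No.
Faction A against (No, Abstain): payoffs -4, -3 → best response No.
Faction A against (Abstain, No): payoffs -5, 2 → best response No.
Faction A against (Abstain, Abstain): payoffs 5, 1 → best response Yes.
Faction B against (Yes, No): payoffs 1, 3 → best response Abstain.
Faction B against (Yes, Abstain): payoffs -5, 4 → best response Abstain.
Faction B against (No, No): payoffs -4, -3 → best response Abstain.
Faction B against (No, Abstain): payoffs 0, -4 → best response No.
Faction C against (Yes, No): payoffs 5, 2 → best response No.
Faction C against (Yes, Abstain): payoffs 4, -4 → best response No.
Faction C against (No, No): payoffs 4, 5 → best response Abstain.
Faction C against (No, Abstain): payoffs 1, -3 → best response No.
Mutual best responses: (No, No, Abstain); (No, Abstain, No).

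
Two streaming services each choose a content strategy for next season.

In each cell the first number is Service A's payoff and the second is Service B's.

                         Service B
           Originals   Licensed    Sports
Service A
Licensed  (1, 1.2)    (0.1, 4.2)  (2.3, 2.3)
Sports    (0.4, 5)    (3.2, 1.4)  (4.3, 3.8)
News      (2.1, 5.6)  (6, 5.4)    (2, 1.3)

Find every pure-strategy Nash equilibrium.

Pure NE: (News, Originals)

Service A against Originals: payoffs 1, 0.4, 2.1 → best response News.
Service A against Licensed: payoffs 0.1, 3.2, 6 → best response News.
Service A against Sports: payoffs 2.3, 4.3, 2 → best response Sports.
Service B against Licensed: payoffs 1.2, 4.2, 2.3 → best response Licensed.
Service B against Sports: payoffs 5, 1.4, 3.8 → best response Originals.
Service B against News: payoffs 5.6, 5.4, 1.3 → best response Originals.
Mutual best responses: (News, Originals).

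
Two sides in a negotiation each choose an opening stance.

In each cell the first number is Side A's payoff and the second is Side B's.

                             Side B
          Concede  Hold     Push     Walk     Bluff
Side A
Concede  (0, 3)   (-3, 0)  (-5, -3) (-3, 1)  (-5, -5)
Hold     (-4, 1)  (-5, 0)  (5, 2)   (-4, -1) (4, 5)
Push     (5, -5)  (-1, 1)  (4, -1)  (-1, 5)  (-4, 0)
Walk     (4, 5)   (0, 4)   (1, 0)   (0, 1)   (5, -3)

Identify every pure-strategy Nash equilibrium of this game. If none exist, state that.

For each player, find the best response to each opponent profile; mutual best responses are the pure NE.
Side A against Concede: payoffs 0, -4, 5, 4 → best response Push.
Side A against Hold: payoffs -3, -5, -1, 0 → best response Walk.
Side A against Push: payoffs -5, 5, 4, 1 → best response Hold.
Side A against Walk: payoffs -3, -4, -1, 0 → best response Walk.
Side A against Bluff: payoffs -5, 4, -4, 5 → best response Walk.
Side B against Concede: payoffs 3, 0, -3, 1, -5 → best response Concede.
Side B against Hold: payoffs 1, 0, 2, -1, 5 → best response Bluff.
Side B against Push: payoffs -5, 1, -1, 5, 0 → best response Walk.
Side B against Walk: payoffs 5, 4, 0, 1, -3 → best response Concede.
No profile is a mutual best response for all players.

No pure-strategy Nash equilibrium.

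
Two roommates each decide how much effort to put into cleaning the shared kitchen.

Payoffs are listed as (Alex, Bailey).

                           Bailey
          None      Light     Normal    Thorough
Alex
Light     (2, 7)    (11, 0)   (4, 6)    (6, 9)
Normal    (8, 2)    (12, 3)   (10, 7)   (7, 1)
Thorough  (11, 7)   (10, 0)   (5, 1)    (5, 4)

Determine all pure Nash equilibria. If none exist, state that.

Pure-strategy Nash equilibria: (Normal, Normal); (Thorough, None)

(Light, None): Alex can switch to Normal (2 → 8). Not NE.
(Light, Light): Alex can switch to Normal (11 → 12). Not NE.
(Light, Normal): Alex can switch to Normal (4 → 10). Not NE.
(Light, Thorough): Alex can switch to Normal (6 → 7). Not NE.
(Normal, None): Alex can switch to Thorough (8 → 11). Not NE.
(Normal, Light): Bailey can switch to Normal (3 → 7). Not NE.
(Normal, Normal): Alex gets 10, best alternative 5; Bailey gets 7, best alternative 3. No profitable deviation — NE.
(Normal, Thorough): Bailey can switch to None (1 → 2). Not NE.
(Thorough, None): Alex gets 11, best alternative 8; Bailey gets 7, best alternative 4. No profitable deviation — NE.
(Thorough, Light): Alex can switch to Light (10 → 11). Not NE.
(Thorough, Normal): Alex can switch to Normal (5 → 10). Not NE.
(Thorough, Thorough): Alex can switch to Light (5 → 6). Not NE.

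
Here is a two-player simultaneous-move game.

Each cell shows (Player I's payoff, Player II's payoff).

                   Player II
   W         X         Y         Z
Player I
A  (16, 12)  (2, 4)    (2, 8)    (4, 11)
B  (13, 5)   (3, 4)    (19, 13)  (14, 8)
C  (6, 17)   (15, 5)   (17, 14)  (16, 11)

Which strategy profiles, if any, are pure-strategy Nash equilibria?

Player I against W: payoffs 16, 13, 6 → best response A.
Player I against X: payoffs 2, 3, 15 → best response C.
Player I against Y: payoffs 2, 19, 17 → best response B.
Player I against Z: payoffs 4, 14, 16 → best response C.
Player II against A: payoffs 12, 4, 8, 11 → best response W.
Player II against B: payoffs 5, 4, 13, 8 → best response Y.
Player II against C: payoffs 17, 5, 14, 11 → best response W.
Mutual best responses: (A, W); (B, Y).

Pure-strategy Nash equilibria: (A, W) and (B, Y)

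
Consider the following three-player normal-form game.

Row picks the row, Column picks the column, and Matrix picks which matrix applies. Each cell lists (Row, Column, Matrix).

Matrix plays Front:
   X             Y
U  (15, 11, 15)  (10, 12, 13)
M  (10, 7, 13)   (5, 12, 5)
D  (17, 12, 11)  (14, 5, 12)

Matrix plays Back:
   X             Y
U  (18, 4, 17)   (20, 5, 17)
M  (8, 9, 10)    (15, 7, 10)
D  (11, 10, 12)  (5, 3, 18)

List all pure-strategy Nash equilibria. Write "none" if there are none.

For each player, find the best response to each opponent profile; mutual best responses are the pure NE.
Row against (X, Front): payoffs 15, 10, 17 → best response D.
Row against (X, Back): payoffs 18, 8, 11 → best response U.
Row against (Y, Front): payoffs 10, 5, 14 → best response D.
Row against (Y, Back): payoffs 20, 15, 5 → best response U.
Column against (U, Front): payoffs 11, 12 → best response Y.
Column against (U, Back): payoffs 4, 5 → best response Y.
Column against (M, Front): payoffs 7, 12 → best response Y.
Column against (M, Back): payoffs 9, 7 → best response X.
Column against (D, Front): payoffs 12, 5 → best response X.
Column against (D, Back): payoffs 10, 3 → best response X.
Matrix against (U, X): payoffs 15, 17 → best response Back.
Matrix against (U, Y): payoffs 13, 17 → best response Back.
Matrix against (M, X): payoffs 13, 10 → best response Front.
Matrix against (M, Y): payoffs 5, 10 → best response Back.
Matrix against (D, X): payoffs 11, 12 → best response Back.
Matrix against (D, Y): payoffs 12, 18 → best response Back.
Mutual best responses: (U, Y, Back).

(U, Y, Back)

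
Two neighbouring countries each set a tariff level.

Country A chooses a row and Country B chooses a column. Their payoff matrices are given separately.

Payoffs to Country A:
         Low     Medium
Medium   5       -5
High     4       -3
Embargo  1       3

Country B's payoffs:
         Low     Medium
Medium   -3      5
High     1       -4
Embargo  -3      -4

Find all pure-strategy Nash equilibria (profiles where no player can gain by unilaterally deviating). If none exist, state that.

This game has no pure Nash equilibrium.

Country A against Low: payoffs 5, 4, 1 → best response Medium.
Country A against Medium: payoffs -5, -3, 3 → best response Embargo.
Country B against Medium: payoffs -3, 5 → best response Medium.
Country B against High: payoffs 1, -4 → best response Low.
Country B against Embargo: payoffs -3, -4 → best response Low.
No profile is a mutual best response for all players.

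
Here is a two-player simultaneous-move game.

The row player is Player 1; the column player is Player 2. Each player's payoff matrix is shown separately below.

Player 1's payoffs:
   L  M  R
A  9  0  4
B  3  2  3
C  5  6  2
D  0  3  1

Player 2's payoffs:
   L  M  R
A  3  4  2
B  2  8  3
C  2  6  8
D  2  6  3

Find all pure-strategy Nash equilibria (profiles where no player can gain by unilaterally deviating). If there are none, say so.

none

(A, L): Player 2 can switch to M (3 → 4). Not NE.
(A, M): Player 1 can switch to B (0 → 2). Not NE.
(A, R): Player 2 can switch to L (2 → 3). Not NE.
(B, L): Player 1 can switch to A (3 → 9). Not NE.
(B, M): Player 1 can switch to C (2 → 6). Not NE.
(B, R): Player 1 can switch to A (3 → 4). Not NE.
(C, L): Player 1 can switch to A (5 → 9). Not NE.
(C, M): Player 2 can switch to R (6 → 8). Not NE.
(C, R): Player 1 can switch to A (2 → 4). Not NE.
(D, L): Player 1 can switch to A (0 → 9). Not NE.
(D, M): Player 1 can switch to C (3 → 6). Not NE.
(D, R): Player 1 can switch to A (1 → 4). Not NE.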